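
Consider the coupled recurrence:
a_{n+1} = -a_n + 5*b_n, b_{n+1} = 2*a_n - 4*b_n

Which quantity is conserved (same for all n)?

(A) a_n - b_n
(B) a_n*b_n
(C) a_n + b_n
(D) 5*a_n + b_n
C

Replace a_n by a_{n+1} = -a_n + 5*b_n and b_n by b_{n+1} = 2*a_n - 4*b_n in each option and simplify:
(A) a_n - b_n  ->  (-a_n + 5*b_n) - (2*a_n - 4*b_n) = -3*a_n + 9*b_n   [not conserved]
(B) a_n*b_n  ->  (-a_n + 5*b_n)*(2*a_n - 4*b_n) = -2*a_n^2 + 14*a_n*b_n - 20*b_n^2   [not conserved]
(C) a_n + b_n  ->  (-a_n + 5*b_n) + (2*a_n - 4*b_n) = a_n + b_n   [conserved]
(D) 5*a_n + b_n  ->  5*(-a_n + 5*b_n) + (2*a_n - 4*b_n) = -3*a_n + 21*b_n   [not conserved]

Only (C) a_n + b_n returns to itself after one step, so it is the conserved quantity.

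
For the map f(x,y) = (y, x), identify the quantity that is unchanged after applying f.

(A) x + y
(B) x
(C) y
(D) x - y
A

For f(x,y) = (y, x):
After applying f: x' = y, y' = x. So x' + y' = y + x = x + y.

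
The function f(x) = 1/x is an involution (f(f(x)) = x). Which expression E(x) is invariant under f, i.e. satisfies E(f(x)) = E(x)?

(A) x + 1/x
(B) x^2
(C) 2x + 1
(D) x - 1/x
A

Replace x by f(x) = 1/x in each option and simplify. As a quick numerical cross-check, also compare E(4) with E(f(4)) = E(1/4).

(A) x + 1/x  ->  (1/x) + 1/(1/x), which simplifies back to x + 1/x; check: E(4) = 17/4, E(1/4) = 17/4.   [invariant]
(B) x^2  ->  (1/x)^2 = x^(-2); check: E(4) = 16 but E(1/4) = 1/16.   [not invariant]
(C) 2x + 1  ->  2(1/x) + 1 = (x + 2)/x; check: E(4) = 9 but E(1/4) = 3/2.   [not invariant]
(D) x - 1/x  ->  (1/x) - 1/(1/x) = -x + 1/x; check: E(4) = 15/4 but E(1/4) = -15/4.   [not invariant]

Only (A) is unchanged. E is symmetric under swapping x with f(x) = 1/x, which is exactly what an involution does.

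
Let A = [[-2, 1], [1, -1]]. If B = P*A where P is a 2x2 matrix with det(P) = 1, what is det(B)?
1

By the multiplicative property of determinants, det(B) = det(P*A) = det(P) * det(A) = det(A),
so the determinant is invariant under multiplication by any determinant-1 matrix; we just need det(A).

det(A) = (-2)(-1) - (1)(1) = 2 - 1 = 1

Therefore det(B) = 1 * 1 = 1.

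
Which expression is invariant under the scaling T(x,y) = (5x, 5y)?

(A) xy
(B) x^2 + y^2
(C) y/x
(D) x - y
C

Under the uniform scaling T(x,y) = (5x, 5y):
Substitute the transformed coordinates into each option and compare with the original:
(A) xy  ->  (5x)(5y) = 25xy   [differs from xy: not invariant]
(B) x^2 + y^2  ->  (5x)^2 + (5y)^2 = 25x^2 + 25y^2   [differs from x^2 + y^2: not invariant]
(C) y/x  ->  (5y)/(5x) = y/x   [equals y/x: invariant]
(D) x - y  ->  (5x) - (5y) = 5x - 5y   [differs from x - y: not invariant]

Only option (C), y/x, is unchanged by the transformation.
The common factor 5 cancels in a ratio of coordinates, while sums, products and sums of squares pick up factors of 5 or 25.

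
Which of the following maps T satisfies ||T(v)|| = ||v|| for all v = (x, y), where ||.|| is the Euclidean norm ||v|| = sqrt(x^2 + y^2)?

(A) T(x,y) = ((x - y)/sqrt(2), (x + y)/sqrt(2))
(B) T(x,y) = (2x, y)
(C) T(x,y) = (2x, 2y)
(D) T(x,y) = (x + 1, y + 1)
A

A transformation preserves a norm if ||T(v)|| = ||v|| for every v; a single vector where the norm changes rules an option out.

(A) T(x,y) = ((x - y)/sqrt(2), (x + y)/sqrt(2)): preserves the norm -- it is an orthogonal map (a rotation/reflection), and (sqrt(2)(x - y)/2)^2 + (sqrt(2)(x + y)/2)^2 simplifies to x^2 + y^2.
(B) T(x,y) = (2x, y): v = (1, 0) has norm sqrt((1)^2 + (0)^2) = 1, but T(v) = (2, 0) has norm 2 -- not preserved.
(C) T(x,y) = (2x, 2y): v = (1, 0) has norm sqrt((1)^2 + (0)^2) = 1, but T(v) = (2, 0) has norm 2 -- not preserved.
(D) T(x,y) = (x + 1, y + 1): v = (1, 0) has norm sqrt((1)^2 + (0)^2) = 1, but T(v) = (2, 1) has norm sqrt(5) -- not preserved.

Therefore the answer is (A).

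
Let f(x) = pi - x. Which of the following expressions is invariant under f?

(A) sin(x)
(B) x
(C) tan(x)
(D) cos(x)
A

For f(x) = pi - x:
sin(pi - x) = sin(x), so sine is invariant under this transformation.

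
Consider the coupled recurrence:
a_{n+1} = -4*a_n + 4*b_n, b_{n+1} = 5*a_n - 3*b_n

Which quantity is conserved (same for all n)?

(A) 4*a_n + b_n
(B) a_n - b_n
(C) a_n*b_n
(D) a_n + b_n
D

Replace a_n by a_{n+1} = -4*a_n + 4*b_n and b_n by b_{n+1} = 5*a_n - 3*b_n in each option and simplify:
(A) 4*a_n + b_n  ->  4*(-4*a_n + 4*b_n) + (5*a_n - 3*b_n) = -11*a_n + 13*b_n   [not conserved]
(B) a_n - b_n  ->  (-4*a_n + 4*b_n) - (5*a_n - 3*b_n) = -9*a_n + 7*b_n   [not conserved]
(C) a_n*b_n  ->  (-4*a_n + 4*b_n)*(5*a_n - 3*b_n) = -20*a_n^2 + 32*a_n*b_n - 12*b_n^2   [not conserved]
(D) a_n + b_n  ->  (-4*a_n + 4*b_n) + (5*a_n - 3*b_n) = a_n + b_n   [conserved]

Only (D) a_n + b_n returns to itself after one step, so it is the conserved quantity.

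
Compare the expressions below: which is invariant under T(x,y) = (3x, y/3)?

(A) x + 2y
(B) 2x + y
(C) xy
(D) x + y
C

An expression E(x,y) is invariant under T if E(T(x,y)) = E(x,y). Here T(x,y) = (3x, y/3).
Substitute the transformed coordinates into each option and compare with the original:
(A) x + 2y  ->  (3x) + 2(y/3) = 3x + 2y/3   [differs from x + 2y: not invariant]
(B) 2x + y  ->  2(3x) + (y/3) = 6x + y/3   [differs from 2x + y: not invariant]
(C) xy  ->  (3x)(y/3) = xy   [equals xy: invariant]
(D) x + y  ->  (3x) + (y/3) = 3x + y/3   [differs from x + y: not invariant]

Only option (C), xy, is unchanged by the transformation.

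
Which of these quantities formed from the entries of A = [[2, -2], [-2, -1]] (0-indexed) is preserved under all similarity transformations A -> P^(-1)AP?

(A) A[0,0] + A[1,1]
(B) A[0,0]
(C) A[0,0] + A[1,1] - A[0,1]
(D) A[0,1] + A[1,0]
A

A[0,0] + A[1,1] is the trace of A. By the cyclic property of the trace, tr(P^(-1)AP) = tr(APP^(-1)) = tr(A), so it is the same for every matrix similar to A.

The other combinations are not similarity invariants. For example, take P = [[1, -1], [0, 1]] (det P = 1), so P^(-1) = [[1, 1], [0, 1]] and
B = P^(-1)AP = [[0, -3], [-2, 1]].
Evaluating each option on A and on B:
(A) A[0,0] + A[1,1]: 1 for A, 1 for B -> unchanged
(B) A[0,0]: 2 for A, 0 for B -> changes
(C) A[0,0] + A[1,1] - A[0,1]: 3 for A, 4 for B -> changes
(D) A[0,1] + A[1,0]: -4 for A, -5 for B -> changes

Only (A) A[0,0] + A[1,1] = 1 survives (and it does so for every P, not just this one), so it is the invariant.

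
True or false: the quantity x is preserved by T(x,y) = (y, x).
False

Substitute T(x,y) = (y, x) into the expression and compare with the original.

Original: x
After applying T: (y) = y

This differs from the original x (difference: -x + y), so the expression is NOT invariant.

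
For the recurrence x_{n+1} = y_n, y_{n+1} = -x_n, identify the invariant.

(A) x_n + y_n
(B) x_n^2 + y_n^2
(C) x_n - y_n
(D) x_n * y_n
B

For the recurrence x_{n+1} = y_n, y_{n+1} = -x_n:

x_{n+1}^2 + y_{n+1}^2 = y_n^2 + (-x_n)^2 = x_n^2 + y_n^2
The sum of squares is conserved (like energy in a harmonic oscillator).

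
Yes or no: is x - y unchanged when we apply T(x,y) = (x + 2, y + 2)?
Yes

Substitute T(x,y) = (x + 2, y + 2) into the expression and compare with the original.

Original: x - y
After applying T: (x + 2) - (y + 2) = x - y

This is identical to the original x - y, so the expression is invariant.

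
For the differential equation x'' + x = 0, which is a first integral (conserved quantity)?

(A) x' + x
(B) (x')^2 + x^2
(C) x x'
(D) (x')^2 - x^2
B

A first integral I satisfies dI/dt = 0 along every solution. Differentiate each option and use the equation of motion:
(A) d/dt[x' + x] = x'' + x' = -x + x', not identically 0
(B) d/dt[(x')^2 + x^2] = 2x'x'' + 2x x' = 2x'(-x) + 2x x' = 0
(C) d/dt[x x'] = (x')^2 + x x'' = (x')^2 - x^2, not identically 0
(D) d/dt[(x')^2 - x^2] = 2x'x'' - 2x x' = -4x x', not identically 0

Only (B) has zero time-derivative. So the energy-like quantity (x')^2 + x^2 is the first integral.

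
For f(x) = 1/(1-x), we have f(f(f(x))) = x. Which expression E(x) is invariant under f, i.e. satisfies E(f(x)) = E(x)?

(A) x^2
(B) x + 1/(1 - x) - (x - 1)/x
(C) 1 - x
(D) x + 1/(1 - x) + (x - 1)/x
D

Replace x by f(x) = 1/(1 - x) in each option and simplify. As a quick numerical cross-check, also compare E(3) with E(f(3)) = E(-1/2).

(A) x^2  ->  (1/(1 - x))^2 = (x - 1)^(-2); check: E(3) = 9 but E(-1/2) = 1/4.   [not invariant]
(B) x + 1/(1 - x) - (x - 1)/x  ->  (1/(1 - x)) + 1/(1 - (1/(1 - x))) - ((1/(1 - x)) - 1)/(1/(1 - x)) = (x^2(1 - x) - x + (x - 1)^2)/(x(x - 1)); check: E(3) = 11/6 but E(-1/2) = -17/6.   [not invariant]
(C) 1 - x  ->  1 - (1/(1 - x)) = x/(x - 1); check: E(3) = -2 but E(-1/2) = 3/2.   [not invariant]
(D) x + 1/(1 - x) + (x - 1)/x  ->  (1/(1 - x)) + 1/(1 - (1/(1 - x))) + ((1/(1 - x)) - 1)/(1/(1 - x)), which simplifies back to x + 1/(1 - x) + (x - 1)/x; check: E(3) = 19/6, E(-1/2) = 19/6.   [invariant]

Only (D) is unchanged. Indeed f(f(x)) = 1/(1 - 1/(1-x)) = (1-x)/(-x) = (x-1)/x, so E(x) = x + f(x) + f(f(x)) is the sum over the whole 3-cycle; applying f just permutes the three terms cyclically (x -> f(x) -> f(f(x)) -> x), leaving the sum unchanged.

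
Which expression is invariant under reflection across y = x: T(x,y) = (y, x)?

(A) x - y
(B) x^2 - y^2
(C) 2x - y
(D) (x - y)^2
D

The map is reflection across y = x: T(x,y) = (y, x).
Substitute the transformed coordinates into each option and compare with the original:
(A) x - y  ->  (y) - (x) = -x + y   [differs from x - y: not invariant]
(B) x^2 - y^2  ->  (y)^2 - (x)^2 = -x^2 + y^2   [differs from x^2 - y^2: not invariant]
(C) 2x - y  ->  2(y) - (x) = -x + 2y   [differs from 2x - y: not invariant]
(D) (x - y)^2  ->  ((y) - (x))^2 = x^2 - 2xy + y^2   [equals (x - y)^2: invariant]

Only option (D), (x - y)^2, is unchanged by the transformation.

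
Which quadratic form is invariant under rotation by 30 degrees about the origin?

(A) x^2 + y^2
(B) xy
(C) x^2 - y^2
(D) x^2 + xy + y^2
A

Rotation by 30 degrees sends (x, y) to (sqrt(3)x/2 - y/2, x/2 + sqrt(3)y/2).
Substitute the transformed coordinates into each option and compare with the original:
(A) x^2 + y^2  ->  (sqrt(3)x/2 - y/2)^2 + (x/2 + sqrt(3)y/2)^2 = x^2 + y^2   [equals x^2 + y^2: invariant]
(B) xy  ->  (sqrt(3)x/2 - y/2)(x/2 + sqrt(3)y/2) = sqrt(3)x^2/4 + xy/2 - sqrt(3)y^2/4   [differs from xy: not invariant]
(C) x^2 - y^2  ->  (sqrt(3)x/2 - y/2)^2 - (x/2 + sqrt(3)y/2)^2 = x^2/2 - sqrt(3)xy - y^2/2   [differs from x^2 - y^2: not invariant]
(D) x^2 + xy + y^2  ->  (sqrt(3)x/2 - y/2)^2 + (sqrt(3)x/2 - y/2)(x/2 + sqrt(3)y/2) + (x/2 + sqrt(3)y/2)^2 = sqrt(3)x^2/4 + x^2 + xy/2 - sqrt(3)y^2/4 + y^2   [differs from x^2 + xy + y^2: not invariant]

Only option (A), x^2 + y^2, is unchanged by the transformation.
x^2 + y^2 is the squared distance from the origin, which rotations preserve.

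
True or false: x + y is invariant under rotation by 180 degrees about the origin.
False

Applying rotation by 180 degrees: x' = x*cos(180 degrees) - y*sin(180 degrees) = -x, y' = x*sin(180 degrees) + y*cos(180 degrees) = -y

Substituting into x + y:
(-x) + (-y)
= -x - y

This differs from the original expression x + y, so it is NOT invariant.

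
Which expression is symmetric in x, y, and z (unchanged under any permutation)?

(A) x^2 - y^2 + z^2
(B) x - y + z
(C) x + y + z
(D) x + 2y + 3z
C

A symmetric expression is unchanged when the variables are permuted; here the transformation to test is the swap (x, y) -> (y, x).
A symmetric expression must survive every permutation; the single swap x <-> y already eliminates the distractors, and the keyed expression is also unchanged by x <-> z and y <-> z (each variable enters it in exactly the same way).
Substitute the transformed coordinates into each option and compare with the original:
(A) x^2 - y^2 + z^2  ->  (y)^2 - (x)^2 + z^2 = -x^2 + y^2 + z^2   [differs from x^2 - y^2 + z^2: not invariant]
(B) x - y + z  ->  (y) - (x) + z = -x + y + z   [differs from x - y + z: not invariant]
(C) x + y + z  ->  (y) + (x) + z = x + y + z   [equals x + y + z: invariant]
(D) x + 2y + 3z  ->  (y) + 2(x) + 3z = 2x + y + 3z   [differs from x + 2y + 3z: not invariant]

Only option (C), x + y + z, is unchanged by the transformation.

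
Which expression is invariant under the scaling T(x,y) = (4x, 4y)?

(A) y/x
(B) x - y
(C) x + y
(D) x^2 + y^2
A

Under the uniform scaling T(x,y) = (4x, 4y):
Substitute the transformed coordinates into each option and compare with the original:
(A) y/x  ->  (4y)/(4x) = y/x   [equals y/x: invariant]
(B) x - y  ->  (4x) - (4y) = 4x - 4y   [differs from x - y: not invariant]
(C) x + y  ->  (4x) + (4y) = 4x + 4y   [differs from x + y: not invariant]
(D) x^2 + y^2  ->  (4x)^2 + (4y)^2 = 16x^2 + 16y^2   [differs from x^2 + y^2: not invariant]

Only option (A), y/x, is unchanged by the transformation.
The common factor 4 cancels in a ratio of coordinates, while sums, products and sums of squares pick up factors of 4 or 16.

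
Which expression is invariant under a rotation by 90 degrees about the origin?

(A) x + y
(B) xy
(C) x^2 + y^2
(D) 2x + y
C

A rotation by 90 degrees sends (x, y) to (-y, x).
Substitute the transformed coordinates into each option and compare with the original:
(A) x + y  ->  (-y) + (x) = x - y   [differs from x + y: not invariant]
(B) xy  ->  (-y)(x) = -xy   [differs from xy: not invariant]
(C) x^2 + y^2  ->  (-y)^2 + (x)^2 = x^2 + y^2   [equals x^2 + y^2: invariant]
(D) 2x + y  ->  2(-y) + (x) = x - 2y   [differs from 2x + y: not invariant]

Only option (C), x^2 + y^2, is unchanged by the transformation.
Geometrically, x^2 + y^2 is the squared distance from the origin, which every rotation about the origin preserves.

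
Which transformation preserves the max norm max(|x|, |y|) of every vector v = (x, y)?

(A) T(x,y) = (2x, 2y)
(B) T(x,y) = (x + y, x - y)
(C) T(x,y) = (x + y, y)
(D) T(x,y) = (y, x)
D

A transformation preserves a norm if ||T(v)|| = ||v|| for every v; a single vector where the norm changes rules an option out.

(A) T(x,y) = (2x, 2y): v = (1, 0) has norm max(|1|, |0|) = 1, but T(v) = (2, 0) has norm 2 -- not preserved.
(B) T(x,y) = (x + y, x - y): v = (1, 1) has norm max(|1|, |1|) = 1, but T(v) = (2, 0) has norm 2 -- not preserved.
(C) T(x,y) = (x + y, y): v = (1, 1) has norm max(|1|, |1|) = 1, but T(v) = (2, 1) has norm 2 -- not preserved.
(D) T(x,y) = (y, x): preserves the norm -- it only permutes the coordinates and/or flips signs, which leaves max(|x|, |y|) unchanged.

Therefore the answer is (D).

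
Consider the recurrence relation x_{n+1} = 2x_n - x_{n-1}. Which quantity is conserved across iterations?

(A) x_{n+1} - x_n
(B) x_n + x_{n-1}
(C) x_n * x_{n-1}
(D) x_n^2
A

For the recurrence x_{n+1} = 2x_n - x_{n-1}:

If x_{n+1} = 2x_n - x_{n-1}, then:
x_{n+1} - x_n = x_n - x_{n-1}
The first difference is constant throughout the sequence.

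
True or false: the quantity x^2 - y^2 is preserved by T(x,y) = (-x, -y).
True

Substitute T(x,y) = (-x, -y) into the expression and compare with the original.

Original: x^2 - y^2
After applying T: (-x)^2 - (-y)^2 = x^2 - y^2

This is identical to the original x^2 - y^2, so the expression is invariant.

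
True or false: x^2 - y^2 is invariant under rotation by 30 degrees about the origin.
False

Applying rotation by 30 degrees: x' = x*cos(30 degrees) - y*sin(30 degrees) = sqrt(3)x/2 - y/2, y' = x*sin(30 degrees) + y*cos(30 degrees) = x/2 + sqrt(3)y/2

Substituting into x^2 - y^2:
(sqrt(3)x/2 - y/2)^2 - (x/2 + sqrt(3)y/2)^2
= x^2/2 - sqrt(3)xy - y^2/2

This differs from the original expression x^2 - y^2, so it is NOT invariant.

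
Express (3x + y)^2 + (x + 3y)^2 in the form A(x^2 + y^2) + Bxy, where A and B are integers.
10(x^2 + y^2) + 12xy

Expanding: (3x + y)^2 = 9x^2 + 6xy + y^2
(x + 3y)^2 = x^2 + 6xy + 9y^2
Sum = (9+1)(x^2+y^2) + 12xy = 10(x^2 + y^2) + 12xy
This is symmetric in x and y.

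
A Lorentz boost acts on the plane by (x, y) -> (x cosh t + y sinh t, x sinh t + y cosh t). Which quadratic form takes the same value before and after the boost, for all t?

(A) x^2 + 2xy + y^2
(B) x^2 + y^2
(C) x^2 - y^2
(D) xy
C

Write x' = x cosh t + y sinh t, y' = x sinh t + y cosh t and substitute into each option:
(A) x^2 + 2xy + y^2: (x' + y')^2 with x' + y' = (x + y)(cosh t + sinh t) = (x + y)e^t, so it becomes (x + y)^2 e^(2t)   [not invariant for t != 0]
(B) x^2 + y^2: (x cosh t + y sinh t)^2 + (x sinh t + y cosh t)^2 = (x^2 + y^2)(cosh^2 t + sinh^2 t) + 4xy sinh t cosh t = (x^2 + y^2) cosh 2t + 2xy sinh 2t   [not invariant for t != 0]
(C) x^2 - y^2: (x cosh t + y sinh t)^2 - (x sinh t + y cosh t)^2 = x^2(cosh^2 t - sinh^2 t) + 2xy(cosh t sinh t - sinh t cosh t) + y^2(sinh^2 t - cosh^2 t) = x^2 - y^2   [invariant, using cosh^2 t - sinh^2 t = 1]
(D) xy: (x cosh t + y sinh t)(x sinh t + y cosh t) = xy(cosh^2 t + sinh^2 t) + (x^2 + y^2) sinh t cosh t = xy cosh 2t + (x^2 + y^2)(sinh 2t)/2   [not invariant for t != 0]

Only (C) x^2 - y^2 is unchanged; it is the Minkowski form preserved by Lorentz boosts, just as x^2 + y^2 is preserved by ordinary rotations.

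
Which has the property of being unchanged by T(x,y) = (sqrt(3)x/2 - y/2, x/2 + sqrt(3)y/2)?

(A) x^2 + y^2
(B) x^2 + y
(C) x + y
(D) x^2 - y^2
A

An expression E(x,y) is invariant under T if E(T(x,y)) = E(x,y). Here T(x,y) = (sqrt(3)x/2 - y/2, x/2 + sqrt(3)y/2).
Substitute the transformed coordinates into each option and compare with the original:
(A) x^2 + y^2  ->  (sqrt(3)x/2 - y/2)^2 + (x/2 + sqrt(3)y/2)^2 = x^2 + y^2   [equals x^2 + y^2: invariant]
(B) x^2 + y  ->  (sqrt(3)x/2 - y/2)^2 + (x/2 + sqrt(3)y/2) = 3x^2/4 - sqrt(3)xy/2 + x/2 + y^2/4 + sqrt(3)y/2   [differs from x^2 + y: not invariant]
(C) x + y  ->  (sqrt(3)x/2 - y/2) + (x/2 + sqrt(3)y/2) = x/2 + sqrt(3)x/2 - y/2 + sqrt(3)y/2   [differs from x + y: not invariant]
(D) x^2 - y^2  ->  (sqrt(3)x/2 - y/2)^2 - (x/2 + sqrt(3)y/2)^2 = x^2/2 - sqrt(3)xy - y^2/2   [differs from x^2 - y^2: not invariant]

Only option (A), x^2 + y^2, is unchanged by the transformation.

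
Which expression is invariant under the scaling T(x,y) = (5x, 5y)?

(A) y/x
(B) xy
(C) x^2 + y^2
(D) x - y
A

Under the uniform scaling T(x,y) = (5x, 5y):
Substitute the transformed coordinates into each option and compare with the original:
(A) y/x  ->  (5y)/(5x) = y/x   [equals y/x: invariant]
(B) xy  ->  (5x)(5y) = 25xy   [differs from xy: not invariant]
(C) x^2 + y^2  ->  (5x)^2 + (5y)^2 = 25x^2 + 25y^2   [differs from x^2 + y^2: not invariant]
(D) x - y  ->  (5x) - (5y) = 5x - 5y   [differs from x - y: not invariant]

Only option (A), y/x, is unchanged by the transformation.
The common factor 5 cancels in a ratio of coordinates, while sums, products and sums of squares pick up factors of 5 or 25.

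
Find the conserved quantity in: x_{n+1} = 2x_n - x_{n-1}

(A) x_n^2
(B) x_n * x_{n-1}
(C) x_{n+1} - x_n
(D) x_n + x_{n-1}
C

For the recurrence x_{n+1} = 2x_n - x_{n-1}:

If x_{n+1} = 2x_n - x_{n-1}, then:
x_{n+1} - x_n = x_n - x_{n-1}
The first difference is constant throughout the sequence.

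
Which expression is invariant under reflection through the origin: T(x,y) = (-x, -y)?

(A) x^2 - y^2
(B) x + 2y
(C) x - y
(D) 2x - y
A

The map is reflection through the origin: T(x,y) = (-x, -y).
Substitute the transformed coordinates into each option and compare with the original:
(A) x^2 - y^2  ->  (-x)^2 - (-y)^2 = x^2 - y^2   [equals x^2 - y^2: invariant]
(B) x + 2y  ->  (-x) + 2(-y) = -x - 2y   [differs from x + 2y: not invariant]
(C) x - y  ->  (-x) - (-y) = -x + y   [differs from x - y: not invariant]
(D) 2x - y  ->  2(-x) - (-y) = -2x + y   [differs from 2x - y: not invariant]

Only option (A), x^2 - y^2, is unchanged by the transformation.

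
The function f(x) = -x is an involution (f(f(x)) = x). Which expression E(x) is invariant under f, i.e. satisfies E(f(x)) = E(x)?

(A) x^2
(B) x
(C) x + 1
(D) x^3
A

Replace x by f(x) = -x in each option and simplify. As a quick numerical cross-check, also compare E(3) with E(f(3)) = E(-3).

(A) x^2  ->  (-x)^2, which simplifies back to x^2; check: E(3) = 9, E(-3) = 9.   [invariant]
(B) x  ->  (-x) = -x; check: E(3) = 3 but E(-3) = -3.   [not invariant]
(C) x + 1  ->  (-x) + 1 = 1 - x; check: E(3) = 4 but E(-3) = -2.   [not invariant]
(D) x^3  ->  (-x)^3 = -x^3; check: E(3) = 27 but E(-3) = -27.   [not invariant]

Only (A) is unchanged. E is symmetric under swapping x with f(x) = -x, which is exactly what an involution does.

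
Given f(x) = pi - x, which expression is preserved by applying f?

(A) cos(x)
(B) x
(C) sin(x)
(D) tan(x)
C

For f(x) = pi - x:
sin(pi - x) = sin(x), so sine is invariant under this transformation.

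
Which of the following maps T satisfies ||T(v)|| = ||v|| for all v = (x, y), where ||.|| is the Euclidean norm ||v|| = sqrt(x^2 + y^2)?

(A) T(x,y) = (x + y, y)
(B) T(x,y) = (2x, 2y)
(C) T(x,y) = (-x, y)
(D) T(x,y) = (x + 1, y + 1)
C

A transformation preserves a norm if ||T(v)|| = ||v|| for every v; a single vector where the norm changes rules an option out.

(A) T(x,y) = (x + y, y): v = (0, 1) has norm sqrt((0)^2 + (1)^2) = 1, but T(v) = (1, 1) has norm sqrt(2) -- not preserved.
(B) T(x,y) = (2x, 2y): v = (1, 0) has norm sqrt((1)^2 + (0)^2) = 1, but T(v) = (2, 0) has norm 2 -- not preserved.
(C) T(x,y) = (-x, y): preserves the norm -- it is an orthogonal map (a rotation/reflection), and (-x)^2 + (y)^2 simplifies to x^2 + y^2.
(D) T(x,y) = (x + 1, y + 1): v = (1, 0) has norm sqrt((1)^2 + (0)^2) = 1, but T(v) = (2, 1) has norm sqrt(5) -- not preserved.

Therefore the answer is (C).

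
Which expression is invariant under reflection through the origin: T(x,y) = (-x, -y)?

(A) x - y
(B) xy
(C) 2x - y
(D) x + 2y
B

The map is reflection through the origin: T(x,y) = (-x, -y).
Substitute the transformed coordinates into each option and compare with the original:
(A) x - y  ->  (-x) - (-y) = -x + y   [differs from x - y: not invariant]
(B) xy  ->  (-x)(-y) = xy   [equals xy: invariant]
(C) 2x - y  ->  2(-x) - (-y) = -2x + y   [differs from 2x - y: not invariant]
(D) x + 2y  ->  (-x) + 2(-y) = -x - 2y   [differs from x + 2y: not invariant]

Only option (B), xy, is unchanged by the transformation.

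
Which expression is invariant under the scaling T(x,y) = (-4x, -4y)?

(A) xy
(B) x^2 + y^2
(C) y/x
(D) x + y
C

Under the uniform scaling T(x,y) = (-4x, -4y):
Substitute the transformed coordinates into each option and compare with the original:
(A) xy  ->  (-4x)(-4y) = 16xy   [differs from xy: not invariant]
(B) x^2 + y^2  ->  (-4x)^2 + (-4y)^2 = 16x^2 + 16y^2   [differs from x^2 + y^2: not invariant]
(C) y/x  ->  (-4y)/(-4x) = y/x   [equals y/x: invariant]
(D) x + y  ->  (-4x) + (-4y) = -4x - 4y   [differs from x + y: not invariant]

Only option (C), y/x, is unchanged by the transformation.
The common factor -4 cancels in a ratio of coordinates, while sums, products and sums of squares pick up factors of -4 or 16.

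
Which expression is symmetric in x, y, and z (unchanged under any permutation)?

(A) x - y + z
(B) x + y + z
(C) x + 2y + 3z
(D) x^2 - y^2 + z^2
B

A symmetric expression is unchanged when the variables are permuted; here the transformation to test is the swap (x, y) -> (y, x).
A symmetric expression must survive every permutation; the single swap x <-> y already eliminates the distractors, and the keyed expression is also unchanged by x <-> z and y <-> z (each variable enters it in exactly the same way).
Substitute the transformed coordinates into each option and compare with the original:
(A) x - y + z  ->  (y) - (x) + z = -x + y + z   [differs from x - y + z: not invariant]
(B) x + y + z  ->  (y) + (x) + z = x + y + z   [equals x + y + z: invariant]
(C) x + 2y + 3z  ->  (y) + 2(x) + 3z = 2x + y + 3z   [differs from x + 2y + 3z: not invariant]
(D) x^2 - y^2 + z^2  ->  (y)^2 - (x)^2 + z^2 = -x^2 + y^2 + z^2   [differs from x^2 - y^2 + z^2: not invariant]

Only option (B), x + y + z, is unchanged by the transformation.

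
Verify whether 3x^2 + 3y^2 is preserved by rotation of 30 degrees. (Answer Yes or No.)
Yes

Applying rotation by 30 degrees: x' = x*cos(30 degrees) - y*sin(30 degrees) = sqrt(3)x/2 - y/2, y' = x*sin(30 degrees) + y*cos(30 degrees) = x/2 + sqrt(3)y/2

Substituting into 3x^2 + 3y^2:
3(sqrt(3)x/2 - y/2)^2 + 3(x/2 + sqrt(3)y/2)^2
= 3x^2 + 3y^2

This equals the original expression 3x^2 + 3y^2, so it IS invariant.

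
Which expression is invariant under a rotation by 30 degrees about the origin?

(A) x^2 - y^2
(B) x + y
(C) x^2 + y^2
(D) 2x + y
C

A rotation by 30 degrees sends (x, y) to (sqrt(3)x/2 - y/2, x/2 + sqrt(3)y/2).
Substitute the transformed coordinates into each option and compare with the original:
(A) x^2 - y^2  ->  (sqrt(3)x/2 - y/2)^2 - (x/2 + sqrt(3)y/2)^2 = x^2/2 - sqrt(3)xy - y^2/2   [differs from x^2 - y^2: not invariant]
(B) x + y  ->  (sqrt(3)x/2 - y/2) + (x/2 + sqrt(3)y/2) = x/2 + sqrt(3)x/2 - y/2 + sqrt(3)y/2   [differs from x + y: not invariant]
(C) x^2 + y^2  ->  (sqrt(3)x/2 - y/2)^2 + (x/2 + sqrt(3)y/2)^2 = x^2 + y^2   [equals x^2 + y^2: invariant]
(D) 2x + y  ->  2(sqrt(3)x/2 - y/2) + (x/2 + sqrt(3)y/2) = x/2 + sqrt(3)x - y + sqrt(3)y/2   [differs from 2x + y: not invariant]

Only option (C), x^2 + y^2, is unchanged by the transformation.
Geometrically, x^2 + y^2 is the squared distance from the origin, which every rotation about the origin preserves.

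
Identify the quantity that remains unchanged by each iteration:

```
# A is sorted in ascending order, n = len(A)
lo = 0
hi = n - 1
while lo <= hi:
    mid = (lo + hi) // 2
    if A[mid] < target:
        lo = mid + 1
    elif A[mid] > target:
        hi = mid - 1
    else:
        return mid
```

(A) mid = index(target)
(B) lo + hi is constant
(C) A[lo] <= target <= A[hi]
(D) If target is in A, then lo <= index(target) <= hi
D

A loop invariant must hold before the first iteration and be re-established by every execution of the body.

(D) If target is in A, then lo <= index(target) <= hi: Before the loop [lo, hi] = [0, n-1] covers every index. When A[mid] < target, sortedness puts target strictly to the right of mid, so setting lo = mid + 1 keeps index(target) in [lo, hi]; symmetrically for hi = mid - 1. Hence 'if target is in A then lo <= index(target) <= hi' holds after every iteration, and when lo > hi it proves target is absent.

The other options fail:
(A) mid = index(target): mid is just the current probe; it equals index(target) only on the iteration that returns.
(B) lo + hi is constant: each iteration moves exactly one of lo, hi, so lo + hi changes (e.g. 0 + (n-1) becomes (mid+1) + (n-1)).
(C) A[lo] <= target <= A[hi]: fails when target is not in A (e.g. target < A[0] already violates it before the loop), so it is not maintained in general.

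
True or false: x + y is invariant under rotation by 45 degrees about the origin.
False

Applying rotation by 45 degrees: x' = x*cos(45 degrees) - y*sin(45 degrees) = sqrt(2)x/2 - sqrt(2)y/2, y' = x*sin(45 degrees) + y*cos(45 degrees) = sqrt(2)x/2 + sqrt(2)y/2

Substituting into x + y:
(sqrt(2)x/2 - sqrt(2)y/2) + (sqrt(2)x/2 + sqrt(2)y/2)
= sqrt(2)x

This differs from the original expression x + y, so it is NOT invariant.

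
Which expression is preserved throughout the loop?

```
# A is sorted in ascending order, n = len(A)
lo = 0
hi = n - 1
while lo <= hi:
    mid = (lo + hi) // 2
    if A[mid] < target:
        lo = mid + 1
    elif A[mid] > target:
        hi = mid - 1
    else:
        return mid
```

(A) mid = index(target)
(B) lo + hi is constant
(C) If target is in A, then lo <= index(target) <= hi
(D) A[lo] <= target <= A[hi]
C

A loop invariant must hold before the first iteration and be re-established by every execution of the body.

(C) If target is in A, then lo <= index(target) <= hi: Before the loop [lo, hi] = [0, n-1] covers every index. When A[mid] < target, sortedness puts target strictly to the right of mid, so setting lo = mid + 1 keeps index(target) in [lo, hi]; symmetrically for hi = mid - 1. Hence 'if target is in A then lo <= index(target) <= hi' holds after every iteration, and when lo > hi it proves target is absent.

The other options fail:
(A) mid = index(target): mid is just the current probe; it equals index(target) only on the iteration that returns.
(B) lo + hi is constant: each iteration moves exactly one of lo, hi, so lo + hi changes (e.g. 0 + (n-1) becomes (mid+1) + (n-1)).
(D) A[lo] <= target <= A[hi]: fails when target is not in A (e.g. target < A[0] already violates it before the loop), so it is not maintained in general.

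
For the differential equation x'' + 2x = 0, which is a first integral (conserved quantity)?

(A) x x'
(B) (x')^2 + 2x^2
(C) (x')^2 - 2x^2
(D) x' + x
B

A first integral I satisfies dI/dt = 0 along every solution. Differentiate each option and use the equation of motion:
(A) d/dt[x x'] = (x')^2 + x x'' = (x')^2 - 2x^2, not identically 0
(B) d/dt[(x')^2 + 2x^2] = 2x'x'' + 4x x' = 2x'(-2x) + 4x x' = 0
(C) d/dt[(x')^2 - 2x^2] = 2x'x'' - 4x x' = -8x x', not identically 0
(D) d/dt[x' + x] = x'' + x' = -2x + x', not identically 0

Only (B) has zero time-derivative. So the energy-like quantity (x')^2 + 2x^2 is the first integral.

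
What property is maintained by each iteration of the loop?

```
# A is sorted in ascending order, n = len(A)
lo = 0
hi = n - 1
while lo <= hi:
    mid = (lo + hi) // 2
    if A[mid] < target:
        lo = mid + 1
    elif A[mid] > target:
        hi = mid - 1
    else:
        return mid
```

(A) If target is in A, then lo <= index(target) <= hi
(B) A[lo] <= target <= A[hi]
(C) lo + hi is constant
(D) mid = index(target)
A

A loop invariant must hold before the first iteration and be re-established by every execution of the body.

(A) If target is in A, then lo <= index(target) <= hi: Before the loop [lo, hi] = [0, n-1] covers every index. When A[mid] < target, sortedness puts target strictly to the right of mid, so setting lo = mid + 1 keeps index(target) in [lo, hi]; symmetrically for hi = mid - 1. Hence 'if target is in A then lo <= index(target) <= hi' holds after every iteration, and when lo > hi it proves target is absent.

The other options fail:
(B) A[lo] <= target <= A[hi]: fails when target is not in A (e.g. target < A[0] already violates it before the loop), so it is not maintained in general.
(C) lo + hi is constant: each iteration moves exactly one of lo, hi, so lo + hi changes (e.g. 0 + (n-1) becomes (mid+1) + (n-1)).
(D) mid = index(target): mid is just the current probe; it equals index(target) only on the iteration that returns.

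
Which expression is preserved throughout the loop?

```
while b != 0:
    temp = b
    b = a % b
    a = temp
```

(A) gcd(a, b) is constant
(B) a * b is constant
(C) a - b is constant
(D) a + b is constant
A

A loop invariant must hold before the first iteration and be re-established by every execution of the body.

(A) gcd(a, b) is constant: One iteration replaces (a, b) by (b, a mod b). Since a mod b = a - q*b for an integer q, any common divisor of a and b divides b and a mod b, and conversely; hence gcd(b, a mod b) = gcd(a, b). For instance (14, 9) -> (9, 5) keeps gcd = 1. At exit b = 0 and a = gcd of the original inputs.

The other options fail:
(B) a * b is constant: e.g. (a, b) = (14, 9) -> (9, 5): the product goes from 126 to 45.
(C) a - b is constant: e.g. (a, b) = (14, 9) -> (9, 5): the difference goes from 5 to 4.
(D) a + b is constant: e.g. (a, b) = (14, 9) -> (9, 5): the sum goes from 23 to 14.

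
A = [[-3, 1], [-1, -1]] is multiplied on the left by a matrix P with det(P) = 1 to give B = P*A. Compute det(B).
4

By the multiplicative property of determinants, det(B) = det(P*A) = det(P) * det(A) = det(A),
so the determinant is invariant under multiplication by any determinant-1 matrix; we just need det(A).

det(A) = (-3)(-1) - (1)(-1) = 3 - (-1) = 4

Therefore det(B) = 1 * 4 = 4.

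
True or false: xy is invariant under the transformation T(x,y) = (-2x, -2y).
False

Substitute T(x,y) = (-2x, -2y) into the expression and compare with the original.

Original: xy
After applying T: (-2x)(-2y) = 4xy

This differs from the original xy (difference: 3xy), so the expression is NOT invariant.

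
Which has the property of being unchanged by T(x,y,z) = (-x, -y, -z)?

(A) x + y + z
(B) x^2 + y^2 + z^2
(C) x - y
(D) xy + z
B

Apply T(x,y,z) = (-x, -y, -z) to each option, i.e. replace (x, y, z) by the transformed coordinates.
Substitute the transformed coordinates into each option and compare with the original:
(A) x + y + z  ->  (-x) + (-y) + (-z) = -x - y - z   [differs from x + y + z: not invariant]
(B) x^2 + y^2 + z^2  ->  (-x)^2 + (-y)^2 + (-z)^2 = x^2 + y^2 + z^2   [equals x^2 + y^2 + z^2: invariant]
(C) x - y  ->  (-x) - (-y) = -x + y   [differs from x - y: not invariant]
(D) xy + z  ->  (-x)(-y) + (-z) = xy - z   [differs from xy + z: not invariant]

Only option (B), x^2 + y^2 + z^2, is unchanged by the transformation.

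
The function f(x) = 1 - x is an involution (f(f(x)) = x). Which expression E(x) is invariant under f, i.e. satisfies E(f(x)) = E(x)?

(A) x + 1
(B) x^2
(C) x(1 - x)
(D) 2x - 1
C

Replace x by f(x) = 1 - x in each option and simplify. As a quick numerical cross-check, also compare E(4) with E(f(4)) = E(-3).

(A) x + 1  ->  (1 - x) + 1 = 2 - x; check: E(4) = 5 but E(-3) = -2.   [not invariant]
(B) x^2  ->  (1 - x)^2 = (x - 1)^2; check: E(4) = 16 but E(-3) = 9.   [not invariant]
(C) x(1 - x)  ->  (1 - x)(1 - (1 - x)), which simplifies back to x(1 - x); check: E(4) = -12, E(-3) = -12.   [invariant]
(D) 2x - 1  ->  2(1 - x) - 1 = 1 - 2x; check: E(4) = 7 but E(-3) = -7.   [not invariant]

Only (C) is unchanged. E is symmetric under swapping x with f(x) = 1 - x, which is exactly what an involution does.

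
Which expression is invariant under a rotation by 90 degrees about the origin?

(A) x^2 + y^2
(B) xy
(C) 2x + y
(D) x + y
A

A rotation by 90 degrees sends (x, y) to (-y, x).
Substitute the transformed coordinates into each option and compare with the original:
(A) x^2 + y^2  ->  (-y)^2 + (x)^2 = x^2 + y^2   [equals x^2 + y^2: invariant]
(B) xy  ->  (-y)(x) = -xy   [differs from xy: not invariant]
(C) 2x + y  ->  2(-y) + (x) = x - 2y   [differs from 2x + y: not invariant]
(D) x + y  ->  (-y) + (x) = x - y   [differs from x + y: not invariant]

Only option (A), x^2 + y^2, is unchanged by the transformation.
Geometrically, x^2 + y^2 is the squared distance from the origin, which every rotation about the origin preserves.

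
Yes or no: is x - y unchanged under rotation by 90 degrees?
No

Applying rotation by 90 degrees: x' = x*cos(90 degrees) - y*sin(90 degrees) = -y, y' = x*sin(90 degrees) + y*cos(90 degrees) = x

Substituting into x - y:
(-y) - (x)
= -x - y

This differs from the original expression x - y, so it is NOT invariant.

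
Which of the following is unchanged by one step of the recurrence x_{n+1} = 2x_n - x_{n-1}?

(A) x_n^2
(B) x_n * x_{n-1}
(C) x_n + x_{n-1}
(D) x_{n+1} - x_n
D

For the recurrence x_{n+1} = 2x_n - x_{n-1}:

If x_{n+1} = 2x_n - x_{n-1}, then:
x_{n+1} - x_n = x_n - x_{n-1}
The first difference is constant throughout the sequence.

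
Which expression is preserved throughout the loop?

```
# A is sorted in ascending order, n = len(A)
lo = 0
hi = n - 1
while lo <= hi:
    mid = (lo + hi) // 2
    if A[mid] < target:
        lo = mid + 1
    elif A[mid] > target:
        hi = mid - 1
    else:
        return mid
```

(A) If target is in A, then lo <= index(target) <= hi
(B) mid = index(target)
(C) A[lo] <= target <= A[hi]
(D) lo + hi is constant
A

A loop invariant must hold before the first iteration and be re-established by every execution of the body.

(A) If target is in A, then lo <= index(target) <= hi: Before the loop [lo, hi] = [0, n-1] covers every index. When A[mid] < target, sortedness puts target strictly to the right of mid, so setting lo = mid + 1 keeps index(target) in [lo, hi]; symmetrically for hi = mid - 1. Hence 'if target is in A then lo <= index(target) <= hi' holds after every iteration, and when lo > hi it proves target is absent.

The other options fail:
(B) mid = index(target): mid is just the current probe; it equals index(target) only on the iteration that returns.
(C) A[lo] <= target <= A[hi]: fails when target is not in A (e.g. target < A[0] already violates it before the loop), so it is not maintained in general.
(D) lo + hi is constant: each iteration moves exactly one of lo, hi, so lo + hi changes (e.g. 0 + (n-1) becomes (mid+1) + (n-1)).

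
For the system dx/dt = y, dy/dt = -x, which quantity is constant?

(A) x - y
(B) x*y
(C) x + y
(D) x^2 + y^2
D

A first integral I satisfies dI/dt = 0 along every solution. Differentiate each option and use the equation of motion:
(A) d/dt[x - y] = y - (-x) = x + y, not identically 0
(B) d/dt[x*y] = (dx/dt)y + x(dy/dt) = y^2 - x^2, not identically 0
(C) d/dt[x + y] = y + (-x) = y - x, not identically 0
(D) d/dt[x^2 + y^2] = 2x*dx/dt + 2y*dy/dt = 2x*y + 2y*(-x) = 0

Only (D) has zero time-derivative. So x^2 + y^2 (the squared radius; trajectories are circles) is the conserved quantity.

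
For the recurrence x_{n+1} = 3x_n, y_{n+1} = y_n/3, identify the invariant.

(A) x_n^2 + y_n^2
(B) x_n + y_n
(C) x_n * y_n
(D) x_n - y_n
C

For the recurrence x_{n+1} = 3x_n, y_{n+1} = y_n/3:

x_{n+1} * y_{n+1} = (3x_n) * (y_n/3) = x_n * y_n
The product is conserved.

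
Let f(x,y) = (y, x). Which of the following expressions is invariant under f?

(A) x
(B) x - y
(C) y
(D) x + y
D

For f(x,y) = (y, x):
After applying f: x' = y, y' = x. So x' + y' = y + x = x + y.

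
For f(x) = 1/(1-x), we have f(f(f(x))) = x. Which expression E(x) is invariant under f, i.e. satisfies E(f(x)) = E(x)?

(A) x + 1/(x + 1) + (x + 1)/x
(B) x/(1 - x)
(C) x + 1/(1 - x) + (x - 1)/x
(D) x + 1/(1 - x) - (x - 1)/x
C

Replace x by f(x) = 1/(1 - x) in each option and simplify. As a quick numerical cross-check, also compare E(4) with E(f(4)) = E(-1/3).

(A) x + 1/(x + 1) + (x + 1)/x  ->  (1/(1 - x)) + 1/((1/(1 - x)) + 1) + ((1/(1 - x)) + 1)/(1/(1 - x)) = (-x^3 + 6x^2 - 11x + 7)/(x^2 - 3x + 2); check: E(4) = 109/20 but E(-1/3) = -5/6.   [not invariant]
(B) x/(1 - x)  ->  (1/(1 - x))/(1 - (1/(1 - x))) = -1/x; check: E(4) = -4/3 but E(-1/3) = -1/4.   [not invariant]
(C) x + 1/(1 - x) + (x - 1)/x  ->  (1/(1 - x)) + 1/(1 - (1/(1 - x))) + ((1/(1 - x)) - 1)/(1/(1 - x)), which simplifies back to x + 1/(1 - x) + (x - 1)/x; check: E(4) = 53/12, E(-1/3) = 53/12.   [invariant]
(D) x + 1/(1 - x) - (x - 1)/x  ->  (1/(1 - x)) + 1/(1 - (1/(1 - x))) - ((1/(1 - x)) - 1)/(1/(1 - x)) = (x^2(1 - x) - x + (x - 1)^2)/(x(x - 1)); check: E(4) = 35/12 but E(-1/3) = -43/12.   [not invariant]

Only (C) is unchanged. Indeed f(f(x)) = 1/(1 - 1/(1-x)) = (1-x)/(-x) = (x-1)/x, so E(x) = x + f(x) + f(f(x)) is the sum over the whole 3-cycle; applying f just permutes the three terms cyclically (x -> f(x) -> f(f(x)) -> x), leaving the sum unchanged.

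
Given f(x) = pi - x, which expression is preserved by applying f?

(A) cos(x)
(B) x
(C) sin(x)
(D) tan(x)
C

For f(x) = pi - x:
sin(pi - x) = sin(x), so sine is invariant under this transformation.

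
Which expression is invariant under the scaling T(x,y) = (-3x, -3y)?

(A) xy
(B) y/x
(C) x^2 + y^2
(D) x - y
B

Under the uniform scaling T(x,y) = (-3x, -3y):
Substitute the transformed coordinates into each option and compare with the original:
(A) xy  ->  (-3x)(-3y) = 9xy   [differs from xy: not invariant]
(B) y/x  ->  (-3y)/(-3x) = y/x   [equals y/x: invariant]
(C) x^2 + y^2  ->  (-3x)^2 + (-3y)^2 = 9x^2 + 9y^2   [differs from x^2 + y^2: not invariant]
(D) x - y  ->  (-3x) - (-3y) = -3x + 3y   [differs from x - y: not invariant]

Only option (B), y/x, is unchanged by the transformation.
The common factor -3 cancels in a ratio of coordinates, while sums, products and sums of squares pick up factors of -3 or 9.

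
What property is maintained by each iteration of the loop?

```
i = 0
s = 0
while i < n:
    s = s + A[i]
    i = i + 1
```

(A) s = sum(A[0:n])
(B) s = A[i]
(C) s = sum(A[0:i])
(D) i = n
C

A loop invariant must hold before the first iteration and be re-established by every execution of the body.

(C) s = sum(A[0:i]): Initially i = 0 and s = 0 = sum of the empty slice A[0:0]. If s = sum(A[0:i]) holds at the top of an iteration, the body sets s to sum(A[0:i]) + A[i] = sum(A[0:i+1]) and then i to i+1, so s = sum(A[0:i]) holds again. At exit i = n, giving s = sum(A[0:n]).

The other options fail:
(A) s = sum(A[0:n]): false before the loop (s = 0, not the full sum) -- it only becomes true at exit.
(B) s = A[i]: after the first iteration s = A[0] but i = 1, so s = A[i] compares s with the wrong element (and fails in general).
(D) i = n: false initially (i = 0); it is the exit condition, not an invariant.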